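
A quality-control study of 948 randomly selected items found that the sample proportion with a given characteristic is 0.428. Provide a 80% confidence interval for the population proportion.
(0.407, 0.449)

Proportion CI:
SE = √(p̂(1-p̂)/n) = √(0.428 · 0.572 / 948) = 0.01607

z* = 1.282
Margin = z* · SE = 1.282 · 0.01607 = 0.0206

CI: 0.428 ± 0.0206 = (0.407, 0.449)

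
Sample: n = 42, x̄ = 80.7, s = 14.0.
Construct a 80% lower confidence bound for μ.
μ ≥ 78.86

Lower bound (one-sided):
t* = 0.850 (one-sided for 80%)
Lower bound = x̄ - t* · s/√n = 80.7 - 0.850 · 14.0/√42 = 78.86

We are 80% confident that μ ≥ 78.86.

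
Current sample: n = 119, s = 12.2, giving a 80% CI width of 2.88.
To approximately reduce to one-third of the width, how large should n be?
n ≈ 1071

CI width ∝ 1/√n
To reduce width by factor 3, need √n to grow by 3 → need 3² = 9 times as many samples.

Current: n = 119, width = 2.88
New: n = 1071, width ≈ 0.96

Width reduced by factor of 2.88/0.96 = 3.00.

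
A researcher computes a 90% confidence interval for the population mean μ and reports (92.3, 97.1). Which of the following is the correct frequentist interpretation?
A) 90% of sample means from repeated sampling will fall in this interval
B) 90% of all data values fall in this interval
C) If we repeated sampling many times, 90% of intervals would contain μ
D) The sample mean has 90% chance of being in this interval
C

A) Wrong — coverage applies to intervals containing μ, not to future x̄ values.
B) Wrong — a CI is about the parameter μ, not individual data values.
C) Correct — this is the frequentist long-run coverage interpretation.
D) Wrong — x̄ is observed and sits in the interval by construction.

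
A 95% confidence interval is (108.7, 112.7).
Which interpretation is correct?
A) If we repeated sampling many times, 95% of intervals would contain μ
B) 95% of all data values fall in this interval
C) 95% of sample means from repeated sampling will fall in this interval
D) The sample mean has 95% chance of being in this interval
A

A) Correct — this is the frequentist long-run coverage interpretation.
B) Wrong — a CI is about the parameter μ, not individual data values.
C) Wrong — coverage applies to intervals containing μ, not to future x̄ values.
D) Wrong — x̄ is observed and sits in the interval by construction.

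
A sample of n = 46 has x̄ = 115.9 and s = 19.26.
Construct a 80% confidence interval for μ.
(112.21, 119.59)

t-interval (σ unknown):
df = n - 1 = 45
t* = 1.301 for 80% confidence

Margin of error = t* · s/√n = 1.301 · 19.26/√46 = 3.69

CI: (112.21, 119.59)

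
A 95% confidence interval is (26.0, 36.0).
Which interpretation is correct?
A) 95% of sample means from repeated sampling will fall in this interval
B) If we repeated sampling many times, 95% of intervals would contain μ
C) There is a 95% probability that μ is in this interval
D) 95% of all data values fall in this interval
B

A) Wrong — coverage applies to intervals containing μ, not to future x̄ values.
B) Correct — this is the frequentist long-run coverage interpretation.
C) Wrong — μ is fixed; the randomness lives in the interval, not in μ.
D) Wrong — a CI is about the parameter μ, not individual data values.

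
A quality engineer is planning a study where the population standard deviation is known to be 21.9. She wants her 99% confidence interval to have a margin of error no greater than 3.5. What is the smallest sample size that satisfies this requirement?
n ≥ 260

For margin E ≤ 3.5:
n ≥ (z* · σ / E)²
n ≥ (2.576 · 21.9 / 3.5)²
n ≥ 259.80

Minimum n = 260 (rounding up)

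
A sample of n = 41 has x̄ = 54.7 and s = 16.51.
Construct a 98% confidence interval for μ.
(48.45, 60.95)

t-interval (σ unknown):
df = n - 1 = 40
t* = 2.423 for 98% confidence

Margin of error = t* · s/√n = 2.423 · 16.51/√41 = 6.25

CI: (48.45, 60.95)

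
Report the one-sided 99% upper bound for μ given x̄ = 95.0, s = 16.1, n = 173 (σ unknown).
μ ≤ 97.87

Upper bound (one-sided):
t* = 2.348 (one-sided for 99%)
Upper bound = x̄ + t* · s/√n = 95.0 + 2.348 · 16.1/√173 = 97.87

We are 99% confident that μ ≤ 97.87.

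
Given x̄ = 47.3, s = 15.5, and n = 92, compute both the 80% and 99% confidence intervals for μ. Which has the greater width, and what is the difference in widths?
99% CI is wider by 4.33

df = 91
80% CI: t* = 1.291, (45.21, 49.39), width = 2 · t* · s/√n = 4.17
99% CI: t* = 2.631, (43.05, 51.55), width = 2 · t* · s/√n = 8.50

The 99% CI is wider by 8.50 - 4.17 = 4.33.
Higher confidence requires a wider interval.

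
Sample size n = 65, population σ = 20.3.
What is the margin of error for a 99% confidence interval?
Margin of error = 6.49

Margin of error = z* · σ/√n
= 2.576 · 20.3/√65
= 2.576 · 20.3/8.0623
= 6.49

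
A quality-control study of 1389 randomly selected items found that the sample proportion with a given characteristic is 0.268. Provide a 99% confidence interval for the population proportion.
(0.237, 0.299)

Proportion CI:
SE = √(p̂(1-p̂)/n) = √(0.268 · 0.732 / 1389) = 0.01188

z* = 2.576
Margin = z* · SE = 2.576 · 0.01188 = 0.0306

CI: 0.268 ± 0.0306 = (0.237, 0.299)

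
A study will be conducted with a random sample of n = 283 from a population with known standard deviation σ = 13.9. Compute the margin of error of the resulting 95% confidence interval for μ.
Margin of error = 1.62

Margin of error = z* · σ/√n
= 1.960 · 13.9/√283
= 1.960 · 13.9/16.8226
= 1.62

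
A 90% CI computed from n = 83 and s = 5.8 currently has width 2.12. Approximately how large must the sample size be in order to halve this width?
n ≈ 332

CI width ∝ 1/√n
To reduce width by factor 2, need √n to grow by 2 → need 2² = 4 times as many samples.

Current: n = 83, width = 2.12
New: n = 332, width ≈ 1.05

Width reduced by factor of 2.12/1.05 = 2.02.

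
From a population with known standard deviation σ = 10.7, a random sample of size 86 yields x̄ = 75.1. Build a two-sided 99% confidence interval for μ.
(72.13, 78.07)

z-interval (σ known):
z* = 2.576 for 99% confidence

Margin of error = z* · σ/√n = 2.576 · 10.7/√86 = 2.97

CI: (75.1 - 2.97, 75.1 + 2.97) = (72.13, 78.07)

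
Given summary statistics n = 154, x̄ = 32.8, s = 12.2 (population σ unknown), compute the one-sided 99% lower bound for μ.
μ ≥ 30.49

Lower bound (one-sided):
t* = 2.351 (one-sided for 99%)
Lower bound = x̄ - t* · s/√n = 32.8 - 2.351 · 12.2/√154 = 30.49

We are 99% confident that μ ≥ 30.49.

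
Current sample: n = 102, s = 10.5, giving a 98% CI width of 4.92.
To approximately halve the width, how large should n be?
n ≈ 408

CI width ∝ 1/√n
To reduce width by factor 2, need √n to grow by 2 → need 2² = 4 times as many samples.

Current: n = 102, width = 4.92
New: n = 408, width ≈ 2.43

Width reduced by factor of 4.92/2.43 = 2.02.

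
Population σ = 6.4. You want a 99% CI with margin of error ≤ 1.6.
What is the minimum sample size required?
n ≥ 107

For margin E ≤ 1.6:
n ≥ (z* · σ / E)²
n ≥ (2.576 · 6.4 / 1.6)²
n ≥ 106.17

Minimum n = 107 (rounding up)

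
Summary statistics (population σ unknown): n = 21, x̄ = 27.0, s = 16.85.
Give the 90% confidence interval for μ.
(20.66, 33.34)

t-interval (σ unknown):
df = n - 1 = 20
t* = 1.725 for 90% confidence

Margin of error = t* · s/√n = 1.725 · 16.85/√21 = 6.34

CI: (20.66, 33.34)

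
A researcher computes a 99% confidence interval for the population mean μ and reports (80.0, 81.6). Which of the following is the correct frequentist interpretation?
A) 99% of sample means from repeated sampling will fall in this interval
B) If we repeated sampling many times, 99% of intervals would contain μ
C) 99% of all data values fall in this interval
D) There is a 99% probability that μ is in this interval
B

A) Wrong — coverage applies to intervals containing μ, not to future x̄ values.
B) Correct — this is the frequentist long-run coverage interpretation.
C) Wrong — a CI is about the parameter μ, not individual data values.
D) Wrong — μ is fixed; the randomness lives in the interval, not in μ.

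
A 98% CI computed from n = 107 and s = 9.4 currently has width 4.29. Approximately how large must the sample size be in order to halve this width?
n ≈ 428

CI width ∝ 1/√n
To reduce width by factor 2, need √n to grow by 2 → need 2² = 4 times as many samples.

Current: n = 107, width = 4.29
New: n = 428, width ≈ 2.12

Width reduced by factor of 4.29/2.12 = 2.02.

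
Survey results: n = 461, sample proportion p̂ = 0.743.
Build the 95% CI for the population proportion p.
(0.703, 0.783)

Proportion CI:
SE = √(p̂(1-p̂)/n) = √(0.743 · 0.257 / 461) = 0.02035

z* = 1.960
Margin = z* · SE = 1.960 · 0.02035 = 0.0399

CI: 0.743 ± 0.0399 = (0.703, 0.783)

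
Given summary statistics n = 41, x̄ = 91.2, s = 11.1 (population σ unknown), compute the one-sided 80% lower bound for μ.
μ ≥ 89.72

Lower bound (one-sided):
t* = 0.851 (one-sided for 80%)
Lower bound = x̄ - t* · s/√n = 91.2 - 0.851 · 11.1/√41 = 89.72

We are 80% confident that μ ≥ 89.72.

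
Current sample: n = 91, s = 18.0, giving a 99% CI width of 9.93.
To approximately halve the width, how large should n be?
n ≈ 364

CI width ∝ 1/√n
To reduce width by factor 2, need √n to grow by 2 → need 2² = 4 times as many samples.

Current: n = 91, width = 9.93
New: n = 364, width ≈ 4.89

Width reduced by factor of 9.93/4.89 = 2.03.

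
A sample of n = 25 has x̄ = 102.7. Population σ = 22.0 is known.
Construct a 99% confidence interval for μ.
(91.37, 114.03)

z-interval (σ known):
z* = 2.576 for 99% confidence

Margin of error = z* · σ/√n = 2.576 · 22.0/√25 = 11.33

CI: (102.7 - 11.33, 102.7 + 11.33) = (91.37, 114.03)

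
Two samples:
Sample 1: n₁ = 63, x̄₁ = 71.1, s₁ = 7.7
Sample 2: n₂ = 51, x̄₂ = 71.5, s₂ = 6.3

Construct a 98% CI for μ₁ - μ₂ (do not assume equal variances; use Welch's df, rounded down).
(-3.49, 2.69)

Difference: x̄₁ - x̄₂ = -0.40
SE = √(s₁²/n₁ + s₂²/n₂) = √(7.7²/63 + 6.3²/51) = 1.3112
df = 111.98 → 111 (Welch–Satterthwaite, rounded down)
t* = 2.360

CI: -0.40 ± 2.360 · 1.3112 = -0.40 ± 3.09 = (-3.49, 2.69)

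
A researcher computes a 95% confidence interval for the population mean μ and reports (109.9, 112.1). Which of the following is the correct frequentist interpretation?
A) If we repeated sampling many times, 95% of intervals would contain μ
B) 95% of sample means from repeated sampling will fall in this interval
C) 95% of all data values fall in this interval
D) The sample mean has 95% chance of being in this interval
A

A) Correct — this is the frequentist long-run coverage interpretation.
B) Wrong — coverage applies to intervals containing μ, not to future x̄ values.
C) Wrong — a CI is about the parameter μ, not individual data values.
D) Wrong — x̄ is observed and sits in the interval by construction.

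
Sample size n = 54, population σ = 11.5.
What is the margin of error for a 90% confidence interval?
Margin of error = 2.57

Margin of error = z* · σ/√n
= 1.645 · 11.5/√54
= 1.645 · 11.5/7.3485
= 2.57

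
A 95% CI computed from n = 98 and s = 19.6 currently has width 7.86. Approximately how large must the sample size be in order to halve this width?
n ≈ 392

CI width ∝ 1/√n
To reduce width by factor 2, need √n to grow by 2 → need 2² = 4 times as many samples.

Current: n = 98, width = 7.86
New: n = 392, width ≈ 3.89

Width reduced by factor of 7.86/3.89 = 2.02.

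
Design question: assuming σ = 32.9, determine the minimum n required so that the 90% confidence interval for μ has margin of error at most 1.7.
n ≥ 1014

For margin E ≤ 1.7:
n ≥ (z* · σ / E)²
n ≥ (1.645 · 32.9 / 1.7)²
n ≥ 1013.50

Minimum n = 1014 (rounding up)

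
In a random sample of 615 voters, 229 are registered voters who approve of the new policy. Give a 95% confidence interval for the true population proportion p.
(0.334, 0.411)

Proportion CI:
p̂ = 229/615 = 0.37236
SE = √(p̂(1-p̂)/n) = √(0.37236 · 0.62764 / 615) = 0.01949

z* = 1.960
Margin = z* · SE = 1.960 · 0.01949 = 0.0382

CI: 0.37236 ± 0.0382 = (0.334, 0.411)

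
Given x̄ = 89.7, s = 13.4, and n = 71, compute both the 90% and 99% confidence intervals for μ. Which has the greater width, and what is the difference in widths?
99% CI is wider by 3.12

df = 70
90% CI: t* = 1.667, (87.05, 92.35), width = 2 · t* · s/√n = 5.30
99% CI: t* = 2.648, (85.49, 93.91), width = 2 · t* · s/√n = 8.42

The 99% CI is wider by 8.42 - 5.30 = 3.12.
Higher confidence requires a wider interval.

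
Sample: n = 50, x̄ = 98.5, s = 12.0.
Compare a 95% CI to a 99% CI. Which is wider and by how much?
99% CI is wider by 2.28

df = 49
95% CI: t* = 2.010, (95.09, 101.91), width = 2 · t* · s/√n = 6.82
99% CI: t* = 2.680, (93.95, 103.05), width = 2 · t* · s/√n = 9.10

The 99% CI is wider by 9.10 - 6.82 = 2.28.
Higher confidence requires a wider interval.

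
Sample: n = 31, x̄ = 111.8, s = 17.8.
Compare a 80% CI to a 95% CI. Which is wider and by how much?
95% CI is wider by 4.68

df = 30
80% CI: t* = 1.310, (107.61, 115.99), width = 2 · t* · s/√n = 8.38
95% CI: t* = 2.042, (105.27, 118.33), width = 2 · t* · s/√n = 13.06

The 95% CI is wider by 13.06 - 8.38 = 4.68.
Higher confidence requires a wider interval.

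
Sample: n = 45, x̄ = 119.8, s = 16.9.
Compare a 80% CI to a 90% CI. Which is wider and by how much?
90% CI is wider by 1.90

df = 44
80% CI: t* = 1.301, (116.52, 123.08), width = 2 · t* · s/√n = 6.56
90% CI: t* = 1.680, (115.57, 124.03), width = 2 · t* · s/√n = 8.46

The 90% CI is wider by 8.46 - 6.56 = 1.90.
Higher confidence requires a wider interval.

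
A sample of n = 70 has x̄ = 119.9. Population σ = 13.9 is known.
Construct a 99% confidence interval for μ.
(115.62, 124.18)

z-interval (σ known):
z* = 2.576 for 99% confidence

Margin of error = z* · σ/√n = 2.576 · 13.9/√70 = 4.28

CI: (119.9 - 4.28, 119.9 + 4.28) = (115.62, 124.18)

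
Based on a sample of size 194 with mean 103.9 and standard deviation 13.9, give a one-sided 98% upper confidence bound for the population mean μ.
μ ≤ 105.96

Upper bound (one-sided):
t* = 2.068 (one-sided for 98%)
Upper bound = x̄ + t* · s/√n = 103.9 + 2.068 · 13.9/√194 = 105.96

We are 98% confident that μ ≤ 105.96.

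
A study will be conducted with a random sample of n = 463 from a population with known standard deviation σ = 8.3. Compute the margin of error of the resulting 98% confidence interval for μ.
Margin of error = 0.90

Margin of error = z* · σ/√n
= 2.326 · 8.3/√463
= 2.326 · 8.3/21.5174
= 0.90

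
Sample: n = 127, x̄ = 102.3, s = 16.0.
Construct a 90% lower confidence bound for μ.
μ ≥ 100.47

Lower bound (one-sided):
t* = 1.288 (one-sided for 90%)
Lower bound = x̄ - t* · s/√n = 102.3 - 1.288 · 16.0/√127 = 100.47

We are 90% confident that μ ≥ 100.47.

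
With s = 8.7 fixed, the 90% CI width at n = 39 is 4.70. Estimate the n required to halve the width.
n ≈ 156

CI width ∝ 1/√n
To reduce width by factor 2, need √n to grow by 2 → need 2² = 4 times as many samples.

Current: n = 39, width = 4.70
New: n = 156, width ≈ 2.31

Width reduced by factor of 4.70/2.31 = 2.03.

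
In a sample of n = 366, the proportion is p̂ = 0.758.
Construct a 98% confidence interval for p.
(0.706, 0.810)

Proportion CI:
SE = √(p̂(1-p̂)/n) = √(0.758 · 0.242 / 366) = 0.02239

z* = 2.326
Margin = z* · SE = 2.326 · 0.02239 = 0.0521

CI: 0.758 ± 0.0521 = (0.706, 0.810)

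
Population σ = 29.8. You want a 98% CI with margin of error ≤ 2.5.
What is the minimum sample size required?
n ≥ 769

For margin E ≤ 2.5:
n ≥ (z* · σ / E)²
n ≥ (2.326 · 29.8 / 2.5)²
n ≥ 768.73

Minimum n = 769 (rounding up)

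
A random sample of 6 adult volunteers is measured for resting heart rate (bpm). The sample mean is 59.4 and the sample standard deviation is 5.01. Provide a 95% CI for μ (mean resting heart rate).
(54.14, 64.66)

t-interval (σ unknown):
df = n - 1 = 5
t* = 2.571 for 95% confidence

Margin of error = t* · s/√n = 2.571 · 5.01/√6 = 5.26

CI: (54.14, 64.66)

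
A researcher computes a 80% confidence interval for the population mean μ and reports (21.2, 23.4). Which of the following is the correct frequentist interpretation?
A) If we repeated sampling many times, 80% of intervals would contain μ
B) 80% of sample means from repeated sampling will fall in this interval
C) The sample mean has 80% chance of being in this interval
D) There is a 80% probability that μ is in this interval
A

A) Correct — this is the frequentist long-run coverage interpretation.
B) Wrong — coverage applies to intervals containing μ, not to future x̄ values.
C) Wrong — x̄ is observed and sits in the interval by construction.
D) Wrong — μ is fixed; the randomness lives in the interval, not in μ.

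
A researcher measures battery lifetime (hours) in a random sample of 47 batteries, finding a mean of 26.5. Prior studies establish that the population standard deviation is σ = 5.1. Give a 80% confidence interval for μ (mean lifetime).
(25.55, 27.45)

z-interval (σ known):
z* = 1.282 for 80% confidence

Margin of error = z* · σ/√n = 1.282 · 5.1/√47 = 0.95

CI: (26.5 - 0.95, 26.5 + 0.95) = (25.55, 27.45)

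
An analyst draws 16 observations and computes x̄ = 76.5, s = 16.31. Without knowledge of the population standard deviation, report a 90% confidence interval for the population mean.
(69.35, 83.65)

t-interval (σ unknown):
df = n - 1 = 15
t* = 1.753 for 90% confidence

Margin of error = t* · s/√n = 1.753 · 16.31/√16 = 7.15

CI: (69.35, 83.65)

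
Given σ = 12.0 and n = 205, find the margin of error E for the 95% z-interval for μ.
Margin of error = 1.64

Margin of error = z* · σ/√n
= 1.960 · 12.0/√205
= 1.960 · 12.0/14.3178
= 1.64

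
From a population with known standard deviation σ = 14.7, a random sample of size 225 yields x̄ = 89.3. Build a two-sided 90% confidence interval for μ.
(87.69, 90.91)

z-interval (σ known):
z* = 1.645 for 90% confidence

Margin of error = z* · σ/√n = 1.645 · 14.7/√225 = 1.61

CI: (89.3 - 1.61, 89.3 + 1.61) = (87.69, 90.91)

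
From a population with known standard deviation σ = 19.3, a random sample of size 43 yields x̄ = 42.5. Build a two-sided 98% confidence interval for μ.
(35.65, 49.35)

z-interval (σ known):
z* = 2.326 for 98% confidence

Margin of error = z* · σ/√n = 2.326 · 19.3/√43 = 6.85

CI: (42.5 - 6.85, 42.5 + 6.85) = (35.65, 49.35)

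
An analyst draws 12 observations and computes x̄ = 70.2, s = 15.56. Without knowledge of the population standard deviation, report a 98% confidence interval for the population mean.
(57.99, 82.41)

t-interval (σ unknown):
df = n - 1 = 11
t* = 2.718 for 98% confidence

Margin of error = t* · s/√n = 2.718 · 15.56/√12 = 12.21

CI: (57.99, 82.41)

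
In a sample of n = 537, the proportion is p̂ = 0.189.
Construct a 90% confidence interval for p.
(0.161, 0.217)

Proportion CI:
SE = √(p̂(1-p̂)/n) = √(0.189 · 0.811 / 537) = 0.01689

z* = 1.645
Margin = z* · SE = 1.645 · 0.01689 = 0.0278

CI: 0.189 ± 0.0278 = (0.161, 0.217)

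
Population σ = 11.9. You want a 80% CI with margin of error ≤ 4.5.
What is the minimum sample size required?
n ≥ 12

For margin E ≤ 4.5:
n ≥ (z* · σ / E)²
n ≥ (1.282 · 11.9 / 4.5)²
n ≥ 11.49

Minimum n = 12 (rounding up)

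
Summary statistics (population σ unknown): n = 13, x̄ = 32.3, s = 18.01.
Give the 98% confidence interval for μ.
(18.91, 45.69)

t-interval (σ unknown):
df = n - 1 = 12
t* = 2.681 for 98% confidence

Margin of error = t* · s/√n = 2.681 · 18.01/√13 = 13.39

CI: (18.91, 45.69)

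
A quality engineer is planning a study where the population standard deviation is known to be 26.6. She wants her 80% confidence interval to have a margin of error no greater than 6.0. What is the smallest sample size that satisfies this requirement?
n ≥ 33

For margin E ≤ 6.0:
n ≥ (z* · σ / E)²
n ≥ (1.282 · 26.6 / 6.0)²
n ≥ 32.30

Minimum n = 33 (rounding up)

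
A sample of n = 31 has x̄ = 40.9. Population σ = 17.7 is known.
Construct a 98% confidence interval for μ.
(33.51, 48.29)

z-interval (σ known):
z* = 2.326 for 98% confidence

Margin of error = z* · σ/√n = 2.326 · 17.7/√31 = 7.39

CI: (40.9 - 7.39, 40.9 + 7.39) = (33.51, 48.29)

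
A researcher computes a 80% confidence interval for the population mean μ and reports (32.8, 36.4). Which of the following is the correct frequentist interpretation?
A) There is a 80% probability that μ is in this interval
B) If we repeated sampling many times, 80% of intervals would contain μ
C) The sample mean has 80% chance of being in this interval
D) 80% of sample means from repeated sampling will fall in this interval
B

A) Wrong — μ is fixed; the randomness lives in the interval, not in μ.
B) Correct — this is the frequentist long-run coverage interpretation.
C) Wrong — x̄ is observed and sits in the interval by construction.
D) Wrong — coverage applies to intervals containing μ, not to future x̄ values.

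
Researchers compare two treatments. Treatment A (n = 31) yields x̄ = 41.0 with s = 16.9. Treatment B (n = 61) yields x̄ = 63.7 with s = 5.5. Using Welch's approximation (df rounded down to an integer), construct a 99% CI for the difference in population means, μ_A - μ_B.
(-31.22, -14.18)

Difference: x̄₁ - x̄₂ = -22.70
SE = √(s₁²/n₁ + s₂²/n₂) = √(16.9²/31 + 5.5²/61) = 3.1159
df = 33.27 → 33 (Welch–Satterthwaite, rounded down)
t* = 2.733

CI: -22.70 ± 2.733 · 3.1159 = -22.70 ± 8.52 = (-31.22, -14.18)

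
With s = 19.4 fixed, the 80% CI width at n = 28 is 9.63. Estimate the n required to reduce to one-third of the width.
n ≈ 252

CI width ∝ 1/√n
To reduce width by factor 3, need √n to grow by 3 → need 3² = 9 times as many samples.

Current: n = 28, width = 9.63
New: n = 252, width ≈ 3.14

Width reduced by factor of 9.63/3.14 = 3.07.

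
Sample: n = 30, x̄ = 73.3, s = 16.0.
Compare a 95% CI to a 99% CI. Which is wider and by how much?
99% CI is wider by 4.15

df = 29
95% CI: t* = 2.045, (67.33, 79.27), width = 2 · t* · s/√n = 11.95
99% CI: t* = 2.756, (65.25, 81.35), width = 2 · t* · s/√n = 16.10

The 99% CI is wider by 16.10 - 11.95 = 4.15.
Higher confidence requires a wider interval.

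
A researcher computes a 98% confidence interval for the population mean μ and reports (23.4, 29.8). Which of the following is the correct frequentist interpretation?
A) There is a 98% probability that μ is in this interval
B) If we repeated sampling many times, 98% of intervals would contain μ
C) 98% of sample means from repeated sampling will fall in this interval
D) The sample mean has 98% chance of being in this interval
B

A) Wrong — μ is fixed; the randomness lives in the interval, not in μ.
B) Correct — this is the frequentist long-run coverage interpretation.
C) Wrong — coverage applies to intervals containing μ, not to future x̄ values.
D) Wrong — x̄ is observed and sits in the interval by construction.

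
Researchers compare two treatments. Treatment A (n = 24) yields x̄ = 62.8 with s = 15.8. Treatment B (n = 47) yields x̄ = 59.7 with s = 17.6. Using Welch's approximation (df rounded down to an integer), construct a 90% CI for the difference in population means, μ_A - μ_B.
(-3.80, 10.00)

Difference: x̄₁ - x̄₂ = 3.10
SE = √(s₁²/n₁ + s₂²/n₂) = √(15.8²/24 + 17.6²/47) = 4.1222
df = 51.12 → 51 (Welch–Satterthwaite, rounded down)
t* = 1.675

CI: 3.10 ± 1.675 · 4.1222 = 3.10 ± 6.90 = (-3.80, 10.00)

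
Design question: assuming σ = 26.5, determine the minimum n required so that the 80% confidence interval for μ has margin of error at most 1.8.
n ≥ 357

For margin E ≤ 1.8:
n ≥ (z* · σ / E)²
n ≥ (1.282 · 26.5 / 1.8)²
n ≥ 356.22

Minimum n = 357 (rounding up)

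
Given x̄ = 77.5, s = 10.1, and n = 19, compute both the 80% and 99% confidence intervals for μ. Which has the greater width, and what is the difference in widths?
99% CI is wider by 7.18

df = 18
80% CI: t* = 1.330, (74.42, 80.58), width = 2 · t* · s/√n = 6.16
99% CI: t* = 2.878, (70.83, 84.17), width = 2 · t* · s/√n = 13.34

The 99% CI is wider by 13.34 - 6.16 = 7.18.
Higher confidence requires a wider interval.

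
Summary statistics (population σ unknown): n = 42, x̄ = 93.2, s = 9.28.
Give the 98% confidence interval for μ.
(89.73, 96.67)

t-interval (σ unknown):
df = n - 1 = 41
t* = 2.421 for 98% confidence

Margin of error = t* · s/√n = 2.421 · 9.28/√42 = 3.47

CI: (89.73, 96.67)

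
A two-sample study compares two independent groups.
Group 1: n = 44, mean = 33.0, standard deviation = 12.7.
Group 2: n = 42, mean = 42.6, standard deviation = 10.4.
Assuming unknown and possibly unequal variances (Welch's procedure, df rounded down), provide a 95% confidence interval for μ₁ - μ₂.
(-14.57, -4.63)

Difference: x̄₁ - x̄₂ = -9.60
SE = √(s₁²/n₁ + s₂²/n₂) = √(12.7²/44 + 10.4²/42) = 2.4982
df = 82.13 → 82 (Welch–Satterthwaite, rounded down)
t* = 1.989

CI: -9.60 ± 1.989 · 2.4982 = -9.60 ± 4.97 = (-14.57, -4.63)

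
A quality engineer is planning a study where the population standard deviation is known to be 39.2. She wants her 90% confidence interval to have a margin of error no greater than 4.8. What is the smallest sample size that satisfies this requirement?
n ≥ 181

For margin E ≤ 4.8:
n ≥ (z* · σ / E)²
n ≥ (1.645 · 39.2 / 4.8)²
n ≥ 180.48

Minimum n = 181 (rounding up)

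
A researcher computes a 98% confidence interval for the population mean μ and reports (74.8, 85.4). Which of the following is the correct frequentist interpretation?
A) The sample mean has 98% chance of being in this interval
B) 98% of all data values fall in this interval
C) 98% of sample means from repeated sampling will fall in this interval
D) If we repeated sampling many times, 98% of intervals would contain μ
D

A) Wrong — x̄ is observed and sits in the interval by construction.
B) Wrong — a CI is about the parameter μ, not individual data values.
C) Wrong — coverage applies to intervals containing μ, not to future x̄ values.
D) Correct — this is the frequentist long-run coverage interpretation.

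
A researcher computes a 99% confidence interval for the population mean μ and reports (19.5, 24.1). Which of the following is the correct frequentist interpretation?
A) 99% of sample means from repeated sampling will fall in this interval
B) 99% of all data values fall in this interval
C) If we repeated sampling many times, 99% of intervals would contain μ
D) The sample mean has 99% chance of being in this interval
C

A) Wrong — coverage applies to intervals containing μ, not to future x̄ values.
B) Wrong — a CI is about the parameter μ, not individual data values.
C) Correct — this is the frequentist long-run coverage interpretation.
D) Wrong — x̄ is observed and sits in the interval by construction.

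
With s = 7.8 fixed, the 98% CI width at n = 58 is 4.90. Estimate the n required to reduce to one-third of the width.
n ≈ 522

CI width ∝ 1/√n
To reduce width by factor 3, need √n to grow by 3 → need 3² = 9 times as many samples.

Current: n = 58, width = 4.90
New: n = 522, width ≈ 1.59

Width reduced by factor of 4.90/1.59 = 3.08.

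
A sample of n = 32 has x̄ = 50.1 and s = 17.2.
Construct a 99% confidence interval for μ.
(41.76, 58.44)

t-interval (σ unknown):
df = n - 1 = 31
t* = 2.744 for 99% confidence

Margin of error = t* · s/√n = 2.744 · 17.2/√32 = 8.34

CI: (41.76, 58.44)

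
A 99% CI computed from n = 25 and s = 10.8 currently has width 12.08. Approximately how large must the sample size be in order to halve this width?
n ≈ 100

CI width ∝ 1/√n
To reduce width by factor 2, need √n to grow by 2 → need 2² = 4 times as many samples.

Current: n = 25, width = 12.08
New: n = 100, width ≈ 5.67

Width reduced by factor of 12.08/5.67 = 2.13.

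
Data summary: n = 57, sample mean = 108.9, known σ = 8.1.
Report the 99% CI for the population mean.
(106.14, 111.66)

z-interval (σ known):
z* = 2.576 for 99% confidence

Margin of error = z* · σ/√n = 2.576 · 8.1/√57 = 2.76

CI: (108.9 - 2.76, 108.9 + 2.76) = (106.14, 111.66)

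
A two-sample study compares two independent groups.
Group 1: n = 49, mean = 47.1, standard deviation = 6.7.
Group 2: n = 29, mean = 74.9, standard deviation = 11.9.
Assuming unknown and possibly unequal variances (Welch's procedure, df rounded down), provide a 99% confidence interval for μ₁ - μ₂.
(-34.33, -21.27)

Difference: x̄₁ - x̄₂ = -27.80
SE = √(s₁²/n₁ + s₂²/n₂) = √(6.7²/49 + 11.9²/29) = 2.4082
df = 38.70 → 38 (Welch–Satterthwaite, rounded down)
t* = 2.712

CI: -27.80 ± 2.712 · 2.4082 = -27.80 ± 6.53 = (-34.33, -21.27)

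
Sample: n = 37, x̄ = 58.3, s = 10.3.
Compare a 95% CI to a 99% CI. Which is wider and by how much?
99% CI is wider by 2.34

df = 36
95% CI: t* = 2.028, (54.87, 61.73), width = 2 · t* · s/√n = 6.87
99% CI: t* = 2.719, (53.70, 62.90), width = 2 · t* · s/√n = 9.21

The 99% CI is wider by 9.21 - 6.87 = 2.34.
Higher confidence requires a wider interval.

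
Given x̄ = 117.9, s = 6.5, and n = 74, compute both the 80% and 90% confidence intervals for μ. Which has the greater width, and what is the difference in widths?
90% CI is wider by 0.57

df = 73
80% CI: t* = 1.293, (116.92, 118.88), width = 2 · t* · s/√n = 1.95
90% CI: t* = 1.666, (116.64, 119.16), width = 2 · t* · s/√n = 2.52

The 90% CI is wider by 2.52 - 1.95 = 0.57.
Higher confidence requires a wider interval.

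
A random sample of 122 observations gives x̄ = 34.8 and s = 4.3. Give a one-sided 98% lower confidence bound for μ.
μ ≥ 33.99

Lower bound (one-sided):
t* = 2.076 (one-sided for 98%)
Lower bound = x̄ - t* · s/√n = 34.8 - 2.076 · 4.3/√122 = 33.99

We are 98% confident that μ ≥ 33.99.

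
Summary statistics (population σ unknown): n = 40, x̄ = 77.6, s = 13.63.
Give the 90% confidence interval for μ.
(73.97, 81.23)

t-interval (σ unknown):
df = n - 1 = 39
t* = 1.685 for 90% confidence

Margin of error = t* · s/√n = 1.685 · 13.63/√40 = 3.63

CI: (73.97, 81.23)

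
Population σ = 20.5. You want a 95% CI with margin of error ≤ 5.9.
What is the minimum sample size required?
n ≥ 47

For margin E ≤ 5.9:
n ≥ (z* · σ / E)²
n ≥ (1.960 · 20.5 / 5.9)²
n ≥ 46.38

Minimum n = 47 (rounding up)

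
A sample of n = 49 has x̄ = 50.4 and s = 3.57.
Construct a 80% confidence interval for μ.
(49.74, 51.06)

t-interval (σ unknown):
df = n - 1 = 48
t* = 1.299 for 80% confidence

Margin of error = t* · s/√n = 1.299 · 3.57/√49 = 0.66

CI: (49.74, 51.06)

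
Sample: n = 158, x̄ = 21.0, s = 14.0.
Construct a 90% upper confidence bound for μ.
μ ≤ 22.43

Upper bound (one-sided):
t* = 1.287 (one-sided for 90%)
Upper bound = x̄ + t* · s/√n = 21.0 + 1.287 · 14.0/√158 = 22.43

We are 90% confident that μ ≤ 22.43.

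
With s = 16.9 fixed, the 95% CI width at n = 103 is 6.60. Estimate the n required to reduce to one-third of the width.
n ≈ 927

CI width ∝ 1/√n
To reduce width by factor 3, need √n to grow by 3 → need 3² = 9 times as many samples.

Current: n = 103, width = 6.60
New: n = 927, width ≈ 2.18

Width reduced by factor of 6.60/2.18 = 3.03.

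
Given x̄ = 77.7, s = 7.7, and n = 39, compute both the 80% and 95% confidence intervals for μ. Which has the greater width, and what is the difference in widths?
95% CI is wider by 1.77

df = 38
80% CI: t* = 1.304, (76.09, 79.31), width = 2 · t* · s/√n = 3.22
95% CI: t* = 2.024, (75.20, 80.20), width = 2 · t* · s/√n = 4.99

The 95% CI is wider by 4.99 - 3.22 = 1.77.
Higher confidence requires a wider interval.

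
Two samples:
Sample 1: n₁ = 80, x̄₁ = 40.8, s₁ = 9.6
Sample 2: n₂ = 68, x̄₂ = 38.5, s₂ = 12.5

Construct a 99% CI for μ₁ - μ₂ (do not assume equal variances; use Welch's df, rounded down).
(-2.56, 7.16)

Difference: x̄₁ - x̄₂ = 2.30
SE = √(s₁²/n₁ + s₂²/n₂) = √(9.6²/80 + 12.5²/68) = 1.8574
df = 124.48 → 124 (Welch–Satterthwaite, rounded down)
t* = 2.616

CI: 2.30 ± 2.616 · 1.8574 = 2.30 ± 4.86 = (-2.56, 7.16)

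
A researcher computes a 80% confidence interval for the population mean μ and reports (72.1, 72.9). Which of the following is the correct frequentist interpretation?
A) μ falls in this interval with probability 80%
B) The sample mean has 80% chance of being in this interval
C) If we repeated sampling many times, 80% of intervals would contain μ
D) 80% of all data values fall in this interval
C

A) Wrong — μ is fixed; the randomness lives in the interval, not in μ.
B) Wrong — x̄ is observed and sits in the interval by construction.
C) Correct — this is the frequentist long-run coverage interpretation.
D) Wrong — a CI is about the parameter μ, not individual data values.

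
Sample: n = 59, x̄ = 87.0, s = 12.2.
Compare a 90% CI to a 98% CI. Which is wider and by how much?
98% CI is wider by 2.29

df = 58
90% CI: t* = 1.672, (84.34, 89.66), width = 2 · t* · s/√n = 5.31
98% CI: t* = 2.392, (83.20, 90.80), width = 2 · t* · s/√n = 7.60

The 98% CI is wider by 7.60 - 5.31 = 2.29.
Higher confidence requires a wider interval.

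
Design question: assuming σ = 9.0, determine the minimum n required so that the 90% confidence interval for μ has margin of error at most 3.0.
n ≥ 25

For margin E ≤ 3.0:
n ≥ (z* · σ / E)²
n ≥ (1.645 · 9.0 / 3.0)²
n ≥ 24.35

Minimum n = 25 (rounding up)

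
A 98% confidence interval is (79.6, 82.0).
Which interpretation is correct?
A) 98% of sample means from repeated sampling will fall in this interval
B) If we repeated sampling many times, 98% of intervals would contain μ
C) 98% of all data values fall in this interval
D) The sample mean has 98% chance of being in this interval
B

A) Wrong — coverage applies to intervals containing μ, not to future x̄ values.
B) Correct — this is the frequentist long-run coverage interpretation.
C) Wrong — a CI is about the parameter μ, not individual data values.
D) Wrong — x̄ is observed and sits in the interval by construction.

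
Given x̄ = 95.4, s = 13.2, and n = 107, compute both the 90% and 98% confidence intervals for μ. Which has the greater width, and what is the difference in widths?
98% CI is wider by 1.80

df = 106
90% CI: t* = 1.659, (93.28, 97.52), width = 2 · t* · s/√n = 4.23
98% CI: t* = 2.362, (92.39, 98.41), width = 2 · t* · s/√n = 6.03

The 98% CI is wider by 6.03 - 4.23 = 1.80.
Higher confidence requires a wider interval.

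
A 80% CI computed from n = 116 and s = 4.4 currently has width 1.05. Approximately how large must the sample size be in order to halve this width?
n ≈ 464

CI width ∝ 1/√n
To reduce width by factor 2, need √n to grow by 2 → need 2² = 4 times as many samples.

Current: n = 116, width = 1.05
New: n = 464, width ≈ 0.52

Width reduced by factor of 1.05/0.52 = 2.02.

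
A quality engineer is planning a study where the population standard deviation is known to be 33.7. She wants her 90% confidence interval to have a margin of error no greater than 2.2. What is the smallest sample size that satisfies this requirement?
n ≥ 635

For margin E ≤ 2.2:
n ≥ (z* · σ / E)²
n ≥ (1.645 · 33.7 / 2.2)²
n ≥ 634.96

Minimum n = 635 (rounding up)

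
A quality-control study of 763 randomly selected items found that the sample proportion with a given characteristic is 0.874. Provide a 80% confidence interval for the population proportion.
(0.859, 0.889)

Proportion CI:
SE = √(p̂(1-p̂)/n) = √(0.874 · 0.126 / 763) = 0.01201

z* = 1.282
Margin = z* · SE = 1.282 · 0.01201 = 0.0154

CI: 0.874 ± 0.0154 = (0.859, 0.889)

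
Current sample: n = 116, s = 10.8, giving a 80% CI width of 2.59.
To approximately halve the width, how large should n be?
n ≈ 464

CI width ∝ 1/√n
To reduce width by factor 2, need √n to grow by 2 → need 2² = 4 times as many samples.

Current: n = 116, width = 2.59
New: n = 464, width ≈ 1.29

Width reduced by factor of 2.59/1.29 = 2.01.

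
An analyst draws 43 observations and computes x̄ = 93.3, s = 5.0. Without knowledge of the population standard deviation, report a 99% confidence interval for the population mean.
(91.24, 95.36)

t-interval (σ unknown):
df = n - 1 = 42
t* = 2.698 for 99% confidence

Margin of error = t* · s/√n = 2.698 · 5.0/√43 = 2.06

CI: (91.24, 95.36)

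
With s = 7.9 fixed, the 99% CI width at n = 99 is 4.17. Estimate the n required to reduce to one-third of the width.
n ≈ 891

CI width ∝ 1/√n
To reduce width by factor 3, need √n to grow by 3 → need 3² = 9 times as many samples.

Current: n = 99, width = 4.17
New: n = 891, width ≈ 1.37

Width reduced by factor of 4.17/1.37 = 3.04.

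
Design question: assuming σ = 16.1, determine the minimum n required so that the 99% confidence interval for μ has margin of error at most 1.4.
n ≥ 878

For margin E ≤ 1.4:
n ≥ (z* · σ / E)²
n ≥ (2.576 · 16.1 / 1.4)²
n ≥ 877.58

Minimum n = 878 (rounding up)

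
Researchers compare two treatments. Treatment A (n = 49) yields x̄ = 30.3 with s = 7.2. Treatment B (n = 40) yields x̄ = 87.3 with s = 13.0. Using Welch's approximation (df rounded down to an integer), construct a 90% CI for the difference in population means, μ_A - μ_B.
(-60.84, -53.16)

Difference: x̄₁ - x̄₂ = -57.00
SE = √(s₁²/n₁ + s₂²/n₂) = √(7.2²/49 + 13.0²/40) = 2.2985
df = 58.02 → 58 (Welch–Satterthwaite, rounded down)
t* = 1.672

CI: -57.00 ± 1.672 · 2.2985 = -57.00 ± 3.84 = (-60.84, -53.16)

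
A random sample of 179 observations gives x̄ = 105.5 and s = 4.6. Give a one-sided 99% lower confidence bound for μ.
μ ≥ 104.69

Lower bound (one-sided):
t* = 2.347 (one-sided for 99%)
Lower bound = x̄ - t* · s/√n = 105.5 - 2.347 · 4.6/√179 = 104.69

We are 99% confident that μ ≥ 104.69.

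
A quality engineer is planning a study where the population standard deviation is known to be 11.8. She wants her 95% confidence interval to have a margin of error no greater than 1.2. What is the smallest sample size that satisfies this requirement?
n ≥ 372

For margin E ≤ 1.2:
n ≥ (z* · σ / E)²
n ≥ (1.960 · 11.8 / 1.2)²
n ≥ 371.46

Minimum n = 372 (rounding up)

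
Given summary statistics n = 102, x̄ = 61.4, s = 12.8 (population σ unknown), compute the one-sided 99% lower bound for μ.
μ ≥ 58.40

Lower bound (one-sided):
t* = 2.364 (one-sided for 99%)
Lower bound = x̄ - t* · s/√n = 61.4 - 2.364 · 12.8/√102 = 58.40

We are 99% confident that μ ≥ 58.40.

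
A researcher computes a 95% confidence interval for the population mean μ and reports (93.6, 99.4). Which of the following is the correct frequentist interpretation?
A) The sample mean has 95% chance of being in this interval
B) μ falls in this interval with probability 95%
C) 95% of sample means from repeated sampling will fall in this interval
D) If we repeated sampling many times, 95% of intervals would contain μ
D

A) Wrong — x̄ is observed and sits in the interval by construction.
B) Wrong — μ is fixed; the randomness lives in the interval, not in μ.
C) Wrong — coverage applies to intervals containing μ, not to future x̄ values.
D) Correct — this is the frequentist long-run coverage interpretation.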